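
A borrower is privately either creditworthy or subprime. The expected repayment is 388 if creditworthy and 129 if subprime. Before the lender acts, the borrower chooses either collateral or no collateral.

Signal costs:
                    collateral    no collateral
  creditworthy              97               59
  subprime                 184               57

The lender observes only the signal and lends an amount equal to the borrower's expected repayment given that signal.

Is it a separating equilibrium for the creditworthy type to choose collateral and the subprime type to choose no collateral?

No

Under separation the lender infers type exactly: collateral → creditworthy (pays 388), no collateral → subprime (pays 129).
Creditworthy: collateral gives 388 − 97 = 291; no collateral gives 129 − 59 = 70. No deviation. ✓
Subprime: no collateral gives 129 − 57 = 72; collateral gives 388 − 184 = 204. Would deviate. ✗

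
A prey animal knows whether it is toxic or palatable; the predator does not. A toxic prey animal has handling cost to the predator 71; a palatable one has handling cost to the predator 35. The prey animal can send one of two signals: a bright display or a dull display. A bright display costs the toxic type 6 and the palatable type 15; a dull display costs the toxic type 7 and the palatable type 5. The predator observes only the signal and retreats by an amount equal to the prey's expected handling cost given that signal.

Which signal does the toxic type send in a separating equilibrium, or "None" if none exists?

None

Try toxic → bright display, palatable → dull display:
  Under separation the predator infers type exactly: bright display → toxic (pays 71), dull display → palatable (pays 35).
  Toxic: bright display gives 71 − 6 = 65; dull display gives 35 − 7 = 28. No deviation. ✓
  Palatable: dull display gives 35 − 5 = 30; bright display gives 71 − 15 = 56. Would deviate. ✗
Try toxic → dull display, palatable → bright display:
  Under separation the predator infers type exactly: dull display → toxic (pays 71), bright display → palatable (pays 35).
  Toxic: dull display gives 71 − 7 = 64; bright display gives 35 − 6 = 29. No deviation. ✓
  Palatable: bright display gives 35 − 15 = 20; dull display gives 71 − 5 = 66. Would deviate. ✗
Neither assignment is incentive-compatible.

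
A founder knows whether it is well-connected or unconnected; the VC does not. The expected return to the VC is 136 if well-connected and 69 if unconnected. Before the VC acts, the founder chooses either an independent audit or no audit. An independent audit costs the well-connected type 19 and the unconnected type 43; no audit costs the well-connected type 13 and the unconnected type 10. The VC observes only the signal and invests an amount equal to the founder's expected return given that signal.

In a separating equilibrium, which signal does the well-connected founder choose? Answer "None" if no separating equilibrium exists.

None

Try well-connected → audit, unconnected → no audit:
  If types separate, audit earns payment 136 and no audit earns 69.
  Well-connected: audit gives 136 − 19 = 117; no audit gives 69 − 13 = 56. No deviation. ✓
  Unconnected: no audit gives 69 − 10 = 59; audit gives 136 − 43 = 93. Would deviate. ✗
Try well-connected → no audit, unconnected → audit:
  If types separate, no audit earns payment 136 and audit earns 69.
  Well-connected: no audit gives 136 − 13 = 123; audit gives 69 − 19 = 50. No deviation. ✓
  Unconnected: audit gives 69 − 43 = 26; no audit gives 136 − 10 = 126. Would deviate. ✗
Neither assignment is incentive-compatible.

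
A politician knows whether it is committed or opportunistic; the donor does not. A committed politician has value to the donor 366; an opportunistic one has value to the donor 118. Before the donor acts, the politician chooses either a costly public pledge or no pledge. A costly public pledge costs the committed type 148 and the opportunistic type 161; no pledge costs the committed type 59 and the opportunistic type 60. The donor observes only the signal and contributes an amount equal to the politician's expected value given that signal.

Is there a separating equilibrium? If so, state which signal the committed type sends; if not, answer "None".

None

Try committed → pledge, opportunistic → no pledge:
  Under separation the donor infers type exactly: pledge → committed (pays 366), no pledge → opportunistic (pays 118).
  Committed: pledge gives 366 − 148 = 218; no pledge gives 118 − 59 = 59. No deviation. ✓
  Opportunistic: no pledge gives 118 − 60 = 58; pledge gives 366 − 161 = 205. Would deviate. ✗
Try committed → no pledge, opportunistic → pledge:
  Under separation the donor infers type exactly: no pledge → committed (pays 366), pledge → opportunistic (pays 118).
  Committed: no pledge gives 366 − 59 = 307; pledge gives 118 − 148 = -30. No deviation. ✓
  Opportunistic: pledge gives 118 − 161 = -43; no pledge gives 366 − 60 = 306. Would deviate. ✗
Neither assignment is incentive-compatible.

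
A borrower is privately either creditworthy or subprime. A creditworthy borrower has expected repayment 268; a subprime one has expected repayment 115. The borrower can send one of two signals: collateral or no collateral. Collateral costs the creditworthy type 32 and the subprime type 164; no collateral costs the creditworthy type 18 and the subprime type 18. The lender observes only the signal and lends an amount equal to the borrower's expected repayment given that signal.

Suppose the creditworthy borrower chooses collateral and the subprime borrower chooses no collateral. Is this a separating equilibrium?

If types separate, collateral earns payment 268 and no collateral earns 115.
Creditworthy: collateral gives 268 − 32 = 236; no collateral gives 115 − 18 = 97. No deviation. ✓
Subprime: no collateral gives 115 − 18 = 97; collateral gives 268 − 164 = 104. Would deviate. ✗

No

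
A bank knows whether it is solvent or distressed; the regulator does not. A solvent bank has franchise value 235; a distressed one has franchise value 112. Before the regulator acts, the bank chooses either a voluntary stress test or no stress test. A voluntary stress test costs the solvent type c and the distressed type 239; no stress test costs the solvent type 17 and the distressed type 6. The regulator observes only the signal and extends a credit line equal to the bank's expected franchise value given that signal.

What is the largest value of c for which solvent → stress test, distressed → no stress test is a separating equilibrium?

140

Under separation: stress test → solvent (pays 235); no stress test → distressed (pays 112).
Distressed: 112 − 6 = 106 ≥ 235 − 239 = -4. Holds regardless of c. ✓
Solvent: 235 − c ≥ 112 − 17, so c ≤ 235 − 95 = 140.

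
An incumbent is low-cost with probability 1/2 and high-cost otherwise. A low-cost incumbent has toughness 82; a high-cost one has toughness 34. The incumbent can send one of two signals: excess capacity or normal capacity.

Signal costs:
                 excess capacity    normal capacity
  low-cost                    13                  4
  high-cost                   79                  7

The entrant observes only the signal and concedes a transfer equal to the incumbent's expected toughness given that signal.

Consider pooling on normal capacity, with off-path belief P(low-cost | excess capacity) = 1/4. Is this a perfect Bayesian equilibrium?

On the equilibrium path (normal capacity) the entrant holds the prior 1/2 and pays 1/2·82 + 1/2·34 = 58. Off-path (excess capacity) belief 1/4 gives 1/4·82 + 3/4·34 = 46.
Low-cost: normal capacity gives 58 − 4 = 54; excess capacity gives 46 − 13 = 33. Stays. ✓
High-cost: normal capacity gives 58 − 7 = 51; excess capacity gives 46 − 79 = -33. Stays. ✓
Beliefs are Bayes-consistent on-path and both types best-respond.

Yes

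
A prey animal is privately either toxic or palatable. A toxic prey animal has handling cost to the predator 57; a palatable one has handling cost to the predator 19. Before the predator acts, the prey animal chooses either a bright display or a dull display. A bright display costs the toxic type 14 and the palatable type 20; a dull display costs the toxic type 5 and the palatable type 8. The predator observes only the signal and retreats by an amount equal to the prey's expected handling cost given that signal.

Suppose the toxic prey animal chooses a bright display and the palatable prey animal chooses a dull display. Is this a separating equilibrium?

No

If types separate, bright display earns payment 57 and dull display earns 19.
Toxic: bright display gives 57 − 14 = 43; dull display gives 19 − 5 = 14. No deviation. ✓
Palatable: dull display gives 19 − 8 = 11; bright display gives 57 − 20 = 37. Would deviate. ✗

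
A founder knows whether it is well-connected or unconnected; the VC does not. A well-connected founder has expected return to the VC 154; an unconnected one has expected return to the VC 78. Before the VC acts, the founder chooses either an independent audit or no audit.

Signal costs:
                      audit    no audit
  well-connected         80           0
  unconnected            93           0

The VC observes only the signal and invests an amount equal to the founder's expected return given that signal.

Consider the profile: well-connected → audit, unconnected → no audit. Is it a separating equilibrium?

Under separation the VC infers type exactly: audit → well-connected (pays 154), no audit → unconnected (pays 78).
Well-connected: audit gives 154 − 80 = 74; no audit gives 78 − 0 = 78. Would deviate. ✗
Unconnected: no audit gives 78 − 0 = 78; audit gives 154 − 93 = 61. No deviation. ✓

No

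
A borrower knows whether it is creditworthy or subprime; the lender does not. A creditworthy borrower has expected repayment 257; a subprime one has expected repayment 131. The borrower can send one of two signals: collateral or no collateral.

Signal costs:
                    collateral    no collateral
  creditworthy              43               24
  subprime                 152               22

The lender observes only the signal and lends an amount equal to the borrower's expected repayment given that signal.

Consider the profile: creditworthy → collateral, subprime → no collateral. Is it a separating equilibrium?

Yes

If types separate, collateral earns payment 257 and no collateral earns 131.
Creditworthy: collateral gives 257 − 43 = 214; no collateral gives 131 − 24 = 107. No deviation. ✓
Subprime: no collateral gives 131 − 22 = 109; collateral gives 257 − 152 = 105. No deviation. ✓
Neither type gains from mimicking the other.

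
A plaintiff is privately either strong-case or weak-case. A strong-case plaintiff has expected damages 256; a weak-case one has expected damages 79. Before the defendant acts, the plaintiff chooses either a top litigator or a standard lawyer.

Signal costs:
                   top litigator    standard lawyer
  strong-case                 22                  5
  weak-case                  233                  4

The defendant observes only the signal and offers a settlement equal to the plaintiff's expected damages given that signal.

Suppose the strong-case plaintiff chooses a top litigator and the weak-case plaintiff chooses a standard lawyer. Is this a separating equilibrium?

If types separate, top litigator earns payment 256 and standard lawyer earns 79.
Strong-case: top litigator gives 256 − 22 = 234; standard lawyer gives 79 − 5 = 74. No deviation. ✓
Weak-case: standard lawyer gives 79 − 4 = 75; top litigator gives 256 − 233 = 23. No deviation. ✓
Neither type gains from mimicking the other.

Yes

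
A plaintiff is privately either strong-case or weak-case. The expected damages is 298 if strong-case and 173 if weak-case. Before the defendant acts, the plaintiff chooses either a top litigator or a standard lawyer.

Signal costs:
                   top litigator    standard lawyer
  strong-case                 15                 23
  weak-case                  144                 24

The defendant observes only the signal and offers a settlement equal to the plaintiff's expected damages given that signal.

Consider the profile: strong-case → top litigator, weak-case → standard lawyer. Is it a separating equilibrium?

If types separate, top litigator earns payment 298 and standard lawyer earns 173.
Strong-case: top litigator gives 298 − 15 = 283; standard lawyer gives 173 − 23 = 150. No deviation. ✓
Weak-case: standard lawyer gives 173 − 24 = 149; top litigator gives 298 − 144 = 154. Would deviate. ✗

No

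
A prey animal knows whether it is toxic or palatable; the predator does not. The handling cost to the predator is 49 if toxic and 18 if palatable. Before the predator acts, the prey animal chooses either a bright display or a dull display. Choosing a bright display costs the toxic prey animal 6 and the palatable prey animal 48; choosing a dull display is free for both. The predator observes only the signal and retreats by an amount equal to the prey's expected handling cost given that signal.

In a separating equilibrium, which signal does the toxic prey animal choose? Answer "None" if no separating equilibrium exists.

Try toxic → bright display, palatable → dull display:
  If types separate, bright display earns payment 49 and dull display earns 18.
  Toxic: bright display gives 49 − 6 = 43; dull display gives 18 − 0 = 18. No deviation. ✓
  Palatable: dull display gives 18 − 0 = 18; bright display gives 49 − 48 = 1. No deviation. ✓
Both hold — the toxic type sends bright display.

bright display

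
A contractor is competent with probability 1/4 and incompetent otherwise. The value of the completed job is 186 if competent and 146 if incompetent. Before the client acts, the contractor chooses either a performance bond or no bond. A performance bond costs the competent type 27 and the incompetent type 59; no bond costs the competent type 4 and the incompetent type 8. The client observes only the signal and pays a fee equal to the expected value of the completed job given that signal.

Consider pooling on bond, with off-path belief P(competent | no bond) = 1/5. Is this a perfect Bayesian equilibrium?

No

At the pooled signal (bond) the client holds the prior 1/4 and pays 1/4·186 + 3/4·146 = 156. Off-path (no bond) belief 1/5 gives 1/5·186 + 4/5·146 = 154.
Competent: bond gives 156 − 27 = 129; no bond gives 154 − 4 = 150. Deviates. ✗
Incompetent: bond gives 156 − 59 = 97; no bond gives 154 − 8 = 146. Deviates. ✗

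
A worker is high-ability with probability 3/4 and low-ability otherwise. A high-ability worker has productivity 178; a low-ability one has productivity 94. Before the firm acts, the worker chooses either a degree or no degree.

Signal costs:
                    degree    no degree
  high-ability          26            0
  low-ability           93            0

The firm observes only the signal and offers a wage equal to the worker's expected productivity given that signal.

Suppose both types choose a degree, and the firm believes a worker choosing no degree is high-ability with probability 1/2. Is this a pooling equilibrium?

No

At the pooled signal (degree) the firm holds the prior 3/4 and pays 3/4·178 + 1/4·94 = 157. Off-path (no degree) belief 1/2 gives 1/2·178 + 1/2·94 = 136.
High-ability: degree gives 157 − 26 = 131; no degree gives 136 − 0 = 136. Deviates. ✗
Low-ability: degree gives 157 − 93 = 64; no degree gives 136 − 0 = 136. Deviates. ✗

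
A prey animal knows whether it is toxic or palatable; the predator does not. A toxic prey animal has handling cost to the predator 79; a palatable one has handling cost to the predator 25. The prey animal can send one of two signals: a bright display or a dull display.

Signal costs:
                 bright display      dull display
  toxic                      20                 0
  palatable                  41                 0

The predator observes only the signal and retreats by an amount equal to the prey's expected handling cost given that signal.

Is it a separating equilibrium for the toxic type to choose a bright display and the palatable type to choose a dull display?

No

Under separation the predator infers type exactly: bright display → toxic (pays 79), dull display → palatable (pays 25).
Toxic: bright display gives 79 − 20 = 59; dull display gives 25 − 0 = 25. No deviation. ✓
Palatable: dull display gives 25 − 0 = 25; bright display gives 79 − 41 = 38. Would deviate. ✗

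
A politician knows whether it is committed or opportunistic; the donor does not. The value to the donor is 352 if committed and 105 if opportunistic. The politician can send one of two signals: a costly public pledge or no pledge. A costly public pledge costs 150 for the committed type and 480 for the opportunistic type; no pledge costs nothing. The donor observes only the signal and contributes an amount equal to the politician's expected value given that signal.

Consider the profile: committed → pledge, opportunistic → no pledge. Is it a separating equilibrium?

Yes

If types separate, pledge earns payment 352 and no pledge earns 105.
Committed: pledge gives 352 − 150 = 202; no pledge gives 105 − 0 = 105. No deviation. ✓
Opportunistic: no pledge gives 105 − 0 = 105; pledge gives 352 − 480 = -128. No deviation. ✓
Both incentive constraints hold.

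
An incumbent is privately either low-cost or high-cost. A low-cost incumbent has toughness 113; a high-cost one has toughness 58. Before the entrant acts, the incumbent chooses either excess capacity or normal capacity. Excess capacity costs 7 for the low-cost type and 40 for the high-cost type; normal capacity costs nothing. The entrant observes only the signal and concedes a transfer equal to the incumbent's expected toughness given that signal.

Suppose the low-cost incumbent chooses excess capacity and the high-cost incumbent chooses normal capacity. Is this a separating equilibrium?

If types separate, excess capacity earns payment 113 and normal capacity earns 58.
Low-cost: excess capacity gives 113 − 7 = 106; normal capacity gives 58 − 0 = 58. No deviation. ✓
High-cost: normal capacity gives 58 − 0 = 58; excess capacity gives 113 − 40 = 73. Would deviate. ✗

No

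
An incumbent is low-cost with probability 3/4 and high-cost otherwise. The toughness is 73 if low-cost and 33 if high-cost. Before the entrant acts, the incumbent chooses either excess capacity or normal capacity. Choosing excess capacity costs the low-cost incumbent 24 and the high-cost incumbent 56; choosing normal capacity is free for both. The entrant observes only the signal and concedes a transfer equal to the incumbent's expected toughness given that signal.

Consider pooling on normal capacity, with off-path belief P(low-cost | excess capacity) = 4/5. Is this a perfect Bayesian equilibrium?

Yes

At the pooled signal (normal capacity) the entrant holds the prior 3/4 and pays 3/4·73 + 1/4·33 = 63. Off-path (excess capacity) belief 4/5 gives 4/5·73 + 1/5·33 = 65.
Low-cost: normal capacity gives 63 − 0 = 63; excess capacity gives 65 − 24 = 41. Stays. ✓
High-cost: normal capacity gives 63 − 0 = 63; excess capacity gives 65 − 56 = 9. Stays. ✓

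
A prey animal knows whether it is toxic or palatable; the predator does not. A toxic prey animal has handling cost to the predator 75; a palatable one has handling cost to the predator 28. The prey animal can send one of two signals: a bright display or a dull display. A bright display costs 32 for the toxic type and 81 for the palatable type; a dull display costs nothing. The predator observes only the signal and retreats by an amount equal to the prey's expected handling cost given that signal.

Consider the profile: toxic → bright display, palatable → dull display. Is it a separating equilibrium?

Under separation the predator infers type exactly: bright display → toxic (pays 75), dull display → palatable (pays 28).
Toxic: bright display gives 75 − 32 = 43; dull display gives 28 − 0 = 28. No deviation. ✓
Palatable: dull display gives 28 − 0 = 28; bright display gives 75 − 81 = -6. No deviation. ✓
Both incentive constraints hold.

Yes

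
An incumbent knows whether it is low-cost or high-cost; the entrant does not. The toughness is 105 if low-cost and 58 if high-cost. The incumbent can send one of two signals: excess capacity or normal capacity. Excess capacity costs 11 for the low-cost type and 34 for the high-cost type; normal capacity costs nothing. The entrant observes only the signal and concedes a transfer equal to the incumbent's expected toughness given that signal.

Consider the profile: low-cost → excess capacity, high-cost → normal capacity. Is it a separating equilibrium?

If types separate, excess capacity earns payment 105 and normal capacity earns 58.
Low-cost: excess capacity gives 105 − 11 = 94; normal capacity gives 58 − 0 = 58. No deviation. ✓
High-cost: normal capacity gives 58 − 0 = 58; excess capacity gives 105 − 34 = 71. Would deviate. ✗

No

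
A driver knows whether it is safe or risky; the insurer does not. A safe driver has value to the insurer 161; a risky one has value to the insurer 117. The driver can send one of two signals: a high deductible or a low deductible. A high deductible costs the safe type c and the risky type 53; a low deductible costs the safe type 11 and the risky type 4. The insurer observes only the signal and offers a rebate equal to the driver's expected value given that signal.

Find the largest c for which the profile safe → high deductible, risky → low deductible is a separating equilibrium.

55

Under separation: high deductible → safe (pays 161); low deductible → risky (pays 117).
Risky: 117 − 4 = 113 ≥ 161 − 53 = 108. Holds regardless of c. ✓
Safe: 161 − c ≥ 117 − 11, so c ≤ 161 − 106 = 55.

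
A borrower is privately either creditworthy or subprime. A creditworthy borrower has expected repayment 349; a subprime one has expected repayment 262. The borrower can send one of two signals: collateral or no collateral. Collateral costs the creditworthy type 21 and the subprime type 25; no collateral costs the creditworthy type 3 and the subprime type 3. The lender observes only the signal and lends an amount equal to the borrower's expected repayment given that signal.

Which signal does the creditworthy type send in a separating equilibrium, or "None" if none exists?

Try creditworthy → collateral, subprime → no collateral:
  Under separation the lender infers type exactly: collateral → creditworthy (pays 349), no collateral → subprime (pays 262).
  Creditworthy: collateral gives 349 − 21 = 328; no collateral gives 262 − 3 = 259. No deviation. ✓
  Subprime: no collateral gives 262 − 3 = 259; collateral gives 349 − 25 = 324. Would deviate. ✗
Try creditworthy → no collateral, subprime → collateral:
  Under separation the lender infers type exactly: no collateral → creditworthy (pays 349), collateral → subprime (pays 262).
  Creditworthy: no collateral gives 349 − 3 = 346; collateral gives 262 − 21 = 241. No deviation. ✓
  Subprime: collateral gives 262 − 25 = 237; no collateral gives 349 − 3 = 346. Would deviate. ✗
Neither assignment is incentive-compatible.

None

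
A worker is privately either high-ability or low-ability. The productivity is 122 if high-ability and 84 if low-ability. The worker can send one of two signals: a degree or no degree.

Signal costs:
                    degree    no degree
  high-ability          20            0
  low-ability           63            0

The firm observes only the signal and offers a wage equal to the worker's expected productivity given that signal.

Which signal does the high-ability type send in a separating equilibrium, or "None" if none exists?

Try high-ability → degree, low-ability → no degree:
  Under separation the firm infers type exactly: degree → high-ability (pays 122), no degree → low-ability (pays 84).
  High-ability: degree gives 122 − 20 = 102; no degree gives 84 − 0 = 84. No deviation. ✓
  Low-ability: no degree gives 84 − 0 = 84; degree gives 122 − 63 = 59. No deviation. ✓
Both hold — the high-ability type sends degree.

degree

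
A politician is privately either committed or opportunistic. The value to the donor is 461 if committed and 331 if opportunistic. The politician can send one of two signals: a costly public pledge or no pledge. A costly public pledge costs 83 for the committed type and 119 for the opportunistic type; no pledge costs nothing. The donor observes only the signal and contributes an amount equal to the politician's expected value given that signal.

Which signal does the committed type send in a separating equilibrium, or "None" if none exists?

None

Try committed → pledge, opportunistic → no pledge:
  If types separate, pledge earns payment 461 and no pledge earns 331.
  Committed: pledge gives 461 − 83 = 378; no pledge gives 331 − 0 = 331. No deviation. ✓
  Opportunistic: no pledge gives 331 − 0 = 331; pledge gives 461 − 119 = 342. Would deviate. ✗
Try committed → no pledge, opportunistic → pledge:
  If types separate, no pledge earns payment 461 and pledge earns 331.
  Committed: no pledge gives 461 − 0 = 461; pledge gives 331 − 83 = 248. No deviation. ✓
  Opportunistic: pledge gives 331 − 119 = 212; no pledge gives 461 − 0 = 461. Would deviate. ✗
Neither assignment is incentive-compatible.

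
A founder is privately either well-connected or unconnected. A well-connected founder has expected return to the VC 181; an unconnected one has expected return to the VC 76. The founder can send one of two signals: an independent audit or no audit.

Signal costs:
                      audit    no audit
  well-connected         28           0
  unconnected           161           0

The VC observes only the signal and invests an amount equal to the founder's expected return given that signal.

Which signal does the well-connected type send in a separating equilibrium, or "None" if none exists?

Try well-connected → audit, unconnected → no audit:
  Under separation the VC infers type exactly: audit → well-connected (pays 181), no audit → unconnected (pays 76).
  Well-connected: audit gives 181 − 28 = 153; no audit gives 76 − 0 = 76. No deviation. ✓
  Unconnected: no audit gives 76 − 0 = 76; audit gives 181 − 161 = 20. No deviation. ✓
Both hold — the well-connected type sends audit.

audit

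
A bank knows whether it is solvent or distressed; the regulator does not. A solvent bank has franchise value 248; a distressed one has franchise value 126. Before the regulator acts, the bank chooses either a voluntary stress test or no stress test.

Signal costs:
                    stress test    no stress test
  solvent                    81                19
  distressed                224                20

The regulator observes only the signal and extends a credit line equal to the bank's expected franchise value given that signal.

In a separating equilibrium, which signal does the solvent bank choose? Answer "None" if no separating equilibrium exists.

stress test

Try solvent → stress test, distressed → no stress test:
  Under separation the regulator infers type exactly: stress test → solvent (pays 248), no stress test → distressed (pays 126).
  Solvent: stress test gives 248 − 81 = 167; no stress test gives 126 − 19 = 107. No deviation. ✓
  Distressed: no stress test gives 126 − 20 = 106; stress test gives 248 − 224 = 24. No deviation. ✓
Both hold — the solvent type sends stress test.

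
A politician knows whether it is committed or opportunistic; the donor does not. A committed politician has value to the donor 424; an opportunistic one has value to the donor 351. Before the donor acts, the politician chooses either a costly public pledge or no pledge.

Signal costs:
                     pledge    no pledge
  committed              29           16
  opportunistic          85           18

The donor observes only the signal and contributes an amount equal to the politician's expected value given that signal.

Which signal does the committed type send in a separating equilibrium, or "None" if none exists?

None

Try committed → pledge, opportunistic → no pledge:
  If types separate, pledge earns payment 424 and no pledge earns 351.
  Committed: pledge gives 424 − 29 = 395; no pledge gives 351 − 16 = 335. No deviation. ✓
  Opportunistic: no pledge gives 351 − 18 = 333; pledge gives 424 − 85 = 339. Would deviate. ✗
Try committed → no pledge, opportunistic → pledge:
  If types separate, no pledge earns payment 424 and pledge earns 351.
  Committed: no pledge gives 424 − 16 = 408; pledge gives 351 − 29 = 322. No deviation. ✓
  Opportunistic: pledge gives 351 − 85 = 266; no pledge gives 424 − 18 = 406. Would deviate. ✗
Neither assignment is incentive-compatible.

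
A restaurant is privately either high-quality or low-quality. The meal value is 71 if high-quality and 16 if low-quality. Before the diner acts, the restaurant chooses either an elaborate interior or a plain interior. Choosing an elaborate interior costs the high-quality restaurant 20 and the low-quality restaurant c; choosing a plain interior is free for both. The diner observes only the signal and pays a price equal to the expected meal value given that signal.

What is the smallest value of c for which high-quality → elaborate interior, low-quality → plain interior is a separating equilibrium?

Under separation: elaborate interior → high-quality (pays 71); plain interior → low-quality (pays 16).
High-quality: 71 − 20 = 51 ≥ 16 − 0 = 16. Holds regardless of c. ✓
Low-quality: 16 − 0 ≥ 71 − c, so c ≥ 71 − 16 = 55.

55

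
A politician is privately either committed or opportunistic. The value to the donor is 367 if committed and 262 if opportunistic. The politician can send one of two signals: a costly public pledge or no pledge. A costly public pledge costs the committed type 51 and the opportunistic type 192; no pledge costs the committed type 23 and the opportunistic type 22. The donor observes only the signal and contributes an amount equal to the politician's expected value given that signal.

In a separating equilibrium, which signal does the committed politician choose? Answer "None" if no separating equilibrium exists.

Try committed → pledge, opportunistic → no pledge:
  If types separate, pledge earns payment 367 and no pledge earns 262.
  Committed: pledge gives 367 − 51 = 316; no pledge gives 262 − 23 = 239. No deviation. ✓
  Opportunistic: no pledge gives 262 − 22 = 240; pledge gives 367 − 192 = 175. No deviation. ✓
Both hold — the committed type sends pledge.

pledge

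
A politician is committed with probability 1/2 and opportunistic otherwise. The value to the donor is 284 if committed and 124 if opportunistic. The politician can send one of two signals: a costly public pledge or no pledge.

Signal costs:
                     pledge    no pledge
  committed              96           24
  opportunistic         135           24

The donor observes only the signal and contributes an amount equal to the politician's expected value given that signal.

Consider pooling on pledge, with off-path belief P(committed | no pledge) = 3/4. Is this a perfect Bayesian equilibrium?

No

At the pooled signal (pledge) the donor holds the prior 1/2 and pays 1/2·284 + 1/2·124 = 204. Off-path (no pledge) belief 3/4 gives 3/4·284 + 1/4·124 = 244.
Committed: pledge gives 204 − 96 = 108; no pledge gives 244 − 24 = 220. Deviates. ✗
Opportunistic: pledge gives 204 − 135 = 69; no pledge gives 244 − 24 = 220. Deviates. ✗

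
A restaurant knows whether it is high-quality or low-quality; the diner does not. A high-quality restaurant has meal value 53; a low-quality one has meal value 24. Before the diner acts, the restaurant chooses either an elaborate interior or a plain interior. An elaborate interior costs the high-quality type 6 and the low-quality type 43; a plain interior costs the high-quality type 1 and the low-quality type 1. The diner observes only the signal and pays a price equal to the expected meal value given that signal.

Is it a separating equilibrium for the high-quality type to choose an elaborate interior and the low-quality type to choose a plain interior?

Yes

If types separate, elaborate interior earns payment 53 and plain interior earns 24.
High-quality: elaborate interior gives 53 − 6 = 47; plain interior gives 24 − 1 = 23. No deviation. ✓
Low-quality: plain interior gives 24 − 1 = 23; elaborate interior gives 53 − 43 = 10. No deviation. ✓
Both incentive constraints hold.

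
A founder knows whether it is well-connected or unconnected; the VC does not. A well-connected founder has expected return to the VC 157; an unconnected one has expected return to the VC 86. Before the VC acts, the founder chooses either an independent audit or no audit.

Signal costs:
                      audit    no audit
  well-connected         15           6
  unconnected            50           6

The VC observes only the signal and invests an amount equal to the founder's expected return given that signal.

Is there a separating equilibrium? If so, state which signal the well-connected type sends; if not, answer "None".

None

Try well-connected → audit, unconnected → no audit:
  If types separate, audit earns payment 157 and no audit earns 86.
  Well-connected: audit gives 157 − 15 = 142; no audit gives 86 − 6 = 80. No deviation. ✓
  Unconnected: no audit gives 86 − 6 = 80; audit gives 157 − 50 = 107. Would deviate. ✗
Try well-connected → no audit, unconnected → audit:
  If types separate, no audit earns payment 157 and audit earns 86.
  Well-connected: no audit gives 157 − 6 = 151; audit gives 86 − 15 = 71. No deviation. ✓
  Unconnected: audit gives 86 − 50 = 36; no audit gives 157 − 6 = 151. Would deviate. ✗
Neither assignment is incentive-compatible.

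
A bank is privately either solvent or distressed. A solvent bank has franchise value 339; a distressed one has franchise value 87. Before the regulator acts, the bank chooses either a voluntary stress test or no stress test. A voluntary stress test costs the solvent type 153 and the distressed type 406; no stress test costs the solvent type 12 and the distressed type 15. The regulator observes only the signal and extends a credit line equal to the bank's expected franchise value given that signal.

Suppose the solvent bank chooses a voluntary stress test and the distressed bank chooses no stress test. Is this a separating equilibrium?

Yes

If types separate, stress test earns payment 339 and no stress test earns 87.
Solvent: stress test gives 339 − 153 = 186; no stress test gives 87 − 12 = 75. No deviation. ✓
Distressed: no stress test gives 87 − 15 = 72; stress test gives 339 − 406 = -67. No deviation. ✓
Neither type gains from mimicking the other.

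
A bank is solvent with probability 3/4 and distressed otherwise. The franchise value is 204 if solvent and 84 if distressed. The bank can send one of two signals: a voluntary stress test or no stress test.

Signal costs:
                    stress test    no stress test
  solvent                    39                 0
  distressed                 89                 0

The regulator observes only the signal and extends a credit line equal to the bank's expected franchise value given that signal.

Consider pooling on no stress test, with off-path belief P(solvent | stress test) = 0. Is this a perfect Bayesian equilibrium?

Yes

At the pooled signal (no stress test) the regulator holds the prior 3/4 and pays 3/4·204 + 1/4·84 = 174. Off-path (stress test) belief 0 gives 0·204 + 1·84 = 84.
Solvent: no stress test gives 174 − 0 = 174; stress test gives 84 − 39 = 45. Stays. ✓
Distressed: no stress test gives 174 − 0 = 174; stress test gives 84 − 89 = -5. Stays. ✓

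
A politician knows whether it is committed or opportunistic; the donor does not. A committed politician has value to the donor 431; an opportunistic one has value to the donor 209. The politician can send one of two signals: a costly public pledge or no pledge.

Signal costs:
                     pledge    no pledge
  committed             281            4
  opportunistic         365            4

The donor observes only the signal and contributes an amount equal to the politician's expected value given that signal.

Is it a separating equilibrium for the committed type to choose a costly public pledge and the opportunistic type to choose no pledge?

No

If types separate, pledge earns payment 431 and no pledge earns 209.
Committed: pledge gives 431 − 281 = 150; no pledge gives 209 − 4 = 205. Would deviate. ✗
Opportunistic: no pledge gives 209 − 4 = 205; pledge gives 431 − 365 = 66. No deviation. ✓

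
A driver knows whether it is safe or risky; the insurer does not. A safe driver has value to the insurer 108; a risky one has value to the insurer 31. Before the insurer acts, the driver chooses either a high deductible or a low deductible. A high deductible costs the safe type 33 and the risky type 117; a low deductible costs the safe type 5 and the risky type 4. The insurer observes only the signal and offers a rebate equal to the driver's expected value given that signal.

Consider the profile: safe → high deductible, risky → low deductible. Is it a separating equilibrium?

Yes

If types separate, high deductible earns payment 108 and low deductible earns 31.
Safe: high deductible gives 108 − 33 = 75; low deductible gives 31 − 5 = 26. No deviation. ✓
Risky: low deductible gives 31 − 4 = 27; high deductible gives 108 − 117 = -9. No deviation. ✓
Neither type gains from mimicking the other.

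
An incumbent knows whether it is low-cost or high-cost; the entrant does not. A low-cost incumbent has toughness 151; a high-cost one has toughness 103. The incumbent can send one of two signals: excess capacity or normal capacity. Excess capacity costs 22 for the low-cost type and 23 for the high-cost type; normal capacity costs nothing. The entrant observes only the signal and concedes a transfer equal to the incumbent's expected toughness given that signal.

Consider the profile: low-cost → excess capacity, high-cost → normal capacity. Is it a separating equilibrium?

If types separate, excess capacity earns payment 151 and normal capacity earns 103.
Low-cost: excess capacity gives 151 − 22 = 129; normal capacity gives 103 − 0 = 103. No deviation. ✓
High-cost: normal capacity gives 103 − 0 = 103; excess capacity gives 151 − 23 = 128. Would deviate. ✗

No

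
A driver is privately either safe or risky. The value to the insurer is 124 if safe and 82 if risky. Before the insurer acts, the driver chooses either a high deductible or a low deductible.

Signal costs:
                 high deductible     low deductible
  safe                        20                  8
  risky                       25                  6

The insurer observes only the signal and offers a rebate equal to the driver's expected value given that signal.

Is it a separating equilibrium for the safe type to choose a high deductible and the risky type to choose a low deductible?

If types separate, high deductible earns payment 124 and low deductible earns 82.
Safe: high deductible gives 124 − 20 = 104; low deductible gives 82 − 8 = 74. No deviation. ✓
Risky: low deductible gives 82 − 6 = 76; high deductible gives 124 − 25 = 99. Would deviate. ✗

No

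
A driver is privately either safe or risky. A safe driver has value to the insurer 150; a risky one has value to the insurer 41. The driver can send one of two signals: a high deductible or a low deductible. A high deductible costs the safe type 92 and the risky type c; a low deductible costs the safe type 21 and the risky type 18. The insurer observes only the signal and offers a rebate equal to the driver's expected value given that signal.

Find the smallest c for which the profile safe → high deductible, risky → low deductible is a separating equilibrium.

127

Under separation: high deductible → safe (pays 150); low deductible → risky (pays 41).
Safe: 150 − 92 = 58 ≥ 41 − 21 = 20. Holds regardless of c. ✓
Risky: 41 − 18 ≥ 150 − c, so c ≥ 150 − 23 = 127.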